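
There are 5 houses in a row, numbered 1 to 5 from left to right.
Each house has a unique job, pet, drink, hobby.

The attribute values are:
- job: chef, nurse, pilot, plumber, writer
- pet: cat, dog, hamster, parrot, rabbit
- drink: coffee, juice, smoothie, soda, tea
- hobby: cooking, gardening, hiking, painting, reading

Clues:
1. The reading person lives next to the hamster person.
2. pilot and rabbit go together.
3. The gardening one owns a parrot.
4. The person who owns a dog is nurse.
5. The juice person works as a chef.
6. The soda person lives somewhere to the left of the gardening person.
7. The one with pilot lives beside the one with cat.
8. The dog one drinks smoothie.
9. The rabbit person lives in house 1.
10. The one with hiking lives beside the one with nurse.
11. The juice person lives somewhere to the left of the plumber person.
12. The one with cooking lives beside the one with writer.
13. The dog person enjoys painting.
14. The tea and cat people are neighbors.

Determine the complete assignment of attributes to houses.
Solution:

House | Job | Pet | Drink | Hobby
---------------------------------
  1   | pilot | rabbit | tea | cooking
  2   | writer | cat | soda | reading
  3   | chef | hamster | juice | hiking
  4   | nurse | dog | smoothie | painting
  5   | plumber | parrot | coffee | gardening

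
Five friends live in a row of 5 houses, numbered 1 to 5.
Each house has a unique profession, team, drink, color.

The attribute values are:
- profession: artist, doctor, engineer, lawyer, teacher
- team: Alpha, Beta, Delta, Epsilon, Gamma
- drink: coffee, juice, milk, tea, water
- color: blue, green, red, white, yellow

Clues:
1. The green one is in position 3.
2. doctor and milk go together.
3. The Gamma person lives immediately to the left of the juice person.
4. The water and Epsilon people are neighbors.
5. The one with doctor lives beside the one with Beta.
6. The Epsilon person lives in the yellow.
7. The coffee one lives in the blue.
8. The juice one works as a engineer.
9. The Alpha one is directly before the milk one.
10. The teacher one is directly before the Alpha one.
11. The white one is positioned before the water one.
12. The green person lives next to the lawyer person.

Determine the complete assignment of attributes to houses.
Solution:

House | Profession | Team | Drink | Color
-----------------------------------------
  1   | teacher | Gamma | coffee | blue
  2   | engineer | Alpha | juice | white
  3   | doctor | Delta | milk | green
  4   | lawyer | Beta | water | red
  5   | artist | Epsilon | tea | yellow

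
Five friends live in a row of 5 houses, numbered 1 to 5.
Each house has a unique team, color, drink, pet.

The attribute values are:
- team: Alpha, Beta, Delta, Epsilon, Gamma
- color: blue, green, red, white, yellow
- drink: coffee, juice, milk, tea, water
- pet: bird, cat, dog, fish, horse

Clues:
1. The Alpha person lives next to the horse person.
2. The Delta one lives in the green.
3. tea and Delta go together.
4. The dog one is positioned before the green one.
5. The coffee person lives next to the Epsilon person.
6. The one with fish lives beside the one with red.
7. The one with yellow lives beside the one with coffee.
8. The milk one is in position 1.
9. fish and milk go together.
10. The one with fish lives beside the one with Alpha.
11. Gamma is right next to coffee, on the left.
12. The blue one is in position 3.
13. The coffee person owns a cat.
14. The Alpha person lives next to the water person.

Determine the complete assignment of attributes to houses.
Solution:

House | Team | Color | Drink | Pet
----------------------------------
  1   | Gamma | yellow | milk | fish
  2   | Alpha | red | coffee | cat
  3   | Epsilon | blue | water | horse
  4   | Beta | white | juice | dog
  5   | Delta | green | tea | bird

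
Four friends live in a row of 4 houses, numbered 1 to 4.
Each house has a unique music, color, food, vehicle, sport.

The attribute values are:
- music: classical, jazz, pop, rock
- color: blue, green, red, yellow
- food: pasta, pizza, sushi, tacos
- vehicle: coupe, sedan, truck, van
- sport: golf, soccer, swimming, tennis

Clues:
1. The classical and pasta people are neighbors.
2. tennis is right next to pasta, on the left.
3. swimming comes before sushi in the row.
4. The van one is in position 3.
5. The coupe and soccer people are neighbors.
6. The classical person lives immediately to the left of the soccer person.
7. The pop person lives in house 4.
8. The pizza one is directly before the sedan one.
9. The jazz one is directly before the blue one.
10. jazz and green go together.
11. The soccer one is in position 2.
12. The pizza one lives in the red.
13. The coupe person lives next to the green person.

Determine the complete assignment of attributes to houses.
Solution:

House | Music | Color | Food | Vehicle | Sport
----------------------------------------------
  1   | classical | red | pizza | coupe | tennis
  2   | jazz | green | pasta | sedan | soccer
  3   | rock | blue | tacos | van | swimming
  4   | pop | yellow | sushi | truck | golf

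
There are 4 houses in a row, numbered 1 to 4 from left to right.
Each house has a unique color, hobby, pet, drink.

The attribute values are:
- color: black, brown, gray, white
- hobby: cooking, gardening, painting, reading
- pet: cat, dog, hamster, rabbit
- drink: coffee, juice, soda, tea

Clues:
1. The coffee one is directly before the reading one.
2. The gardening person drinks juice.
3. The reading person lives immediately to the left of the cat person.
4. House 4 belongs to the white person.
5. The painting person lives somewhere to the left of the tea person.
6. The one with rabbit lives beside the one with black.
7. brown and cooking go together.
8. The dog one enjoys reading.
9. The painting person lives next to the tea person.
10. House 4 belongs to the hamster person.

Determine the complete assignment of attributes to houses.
Solution:

House | Color | Hobby | Pet | Drink
-----------------------------------
  1   | gray | painting | rabbit | coffee
  2   | black | reading | dog | tea
  3   | brown | cooking | cat | soda
  4   | white | gardening | hamster | juice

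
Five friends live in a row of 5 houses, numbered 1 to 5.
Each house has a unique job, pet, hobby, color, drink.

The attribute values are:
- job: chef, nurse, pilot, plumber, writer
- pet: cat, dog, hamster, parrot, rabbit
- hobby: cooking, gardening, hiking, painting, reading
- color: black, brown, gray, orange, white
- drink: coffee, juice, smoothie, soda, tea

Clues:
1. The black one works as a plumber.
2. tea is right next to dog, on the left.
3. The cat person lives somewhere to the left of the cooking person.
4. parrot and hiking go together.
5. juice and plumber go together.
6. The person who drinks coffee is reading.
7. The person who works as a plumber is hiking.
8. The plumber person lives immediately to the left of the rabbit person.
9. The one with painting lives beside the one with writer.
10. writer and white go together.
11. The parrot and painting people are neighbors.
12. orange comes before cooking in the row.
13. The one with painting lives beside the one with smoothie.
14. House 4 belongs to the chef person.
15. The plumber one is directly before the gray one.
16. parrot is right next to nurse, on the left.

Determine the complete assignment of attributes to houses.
Solution:

House | Job | Pet | Hobby | Color | Drink
-----------------------------------------
  1   | plumber | parrot | hiking | black | juice
  2   | nurse | rabbit | painting | gray | tea
  3   | writer | dog | gardening | white | smoothie
  4   | chef | cat | reading | orange | coffee
  5   | pilot | hamster | cooking | brown | soda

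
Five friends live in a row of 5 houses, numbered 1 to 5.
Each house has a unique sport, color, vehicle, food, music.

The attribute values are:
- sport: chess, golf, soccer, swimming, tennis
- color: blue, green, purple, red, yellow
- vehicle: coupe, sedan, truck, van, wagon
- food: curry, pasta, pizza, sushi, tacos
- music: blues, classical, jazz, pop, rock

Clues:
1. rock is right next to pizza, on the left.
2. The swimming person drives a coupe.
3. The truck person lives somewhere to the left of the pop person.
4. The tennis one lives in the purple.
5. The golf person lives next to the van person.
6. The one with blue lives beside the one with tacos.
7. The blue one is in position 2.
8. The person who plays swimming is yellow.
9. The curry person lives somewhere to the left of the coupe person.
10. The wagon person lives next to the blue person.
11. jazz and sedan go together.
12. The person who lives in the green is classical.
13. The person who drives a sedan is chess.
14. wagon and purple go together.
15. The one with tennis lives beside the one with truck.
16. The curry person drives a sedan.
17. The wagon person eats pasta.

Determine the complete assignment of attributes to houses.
Solution:

House | Sport | Color | Vehicle | Food | Music
----------------------------------------------
  1   | tennis | purple | wagon | pasta | rock
  2   | golf | blue | truck | pizza | blues
  3   | soccer | green | van | tacos | classical
  4   | chess | red | sedan | curry | jazz
  5   | swimming | yellow | coupe | sushi | pop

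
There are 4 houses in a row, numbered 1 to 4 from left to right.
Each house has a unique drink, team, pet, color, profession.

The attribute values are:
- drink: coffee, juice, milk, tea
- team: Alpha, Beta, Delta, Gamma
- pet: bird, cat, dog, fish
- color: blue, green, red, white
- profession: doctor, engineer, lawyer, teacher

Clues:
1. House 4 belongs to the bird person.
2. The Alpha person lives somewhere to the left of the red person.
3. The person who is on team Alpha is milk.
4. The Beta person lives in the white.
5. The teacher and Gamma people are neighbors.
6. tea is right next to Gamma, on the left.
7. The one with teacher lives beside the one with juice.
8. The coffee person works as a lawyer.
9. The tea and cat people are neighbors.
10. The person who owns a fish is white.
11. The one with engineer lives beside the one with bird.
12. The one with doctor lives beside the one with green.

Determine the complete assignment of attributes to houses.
Solution:

House | Drink | Team | Pet | Color | Profession
-----------------------------------------------
  1   | tea | Beta | fish | white | teacher
  2   | juice | Gamma | cat | blue | doctor
  3   | milk | Alpha | dog | green | engineer
  4   | coffee | Delta | bird | red | lawyer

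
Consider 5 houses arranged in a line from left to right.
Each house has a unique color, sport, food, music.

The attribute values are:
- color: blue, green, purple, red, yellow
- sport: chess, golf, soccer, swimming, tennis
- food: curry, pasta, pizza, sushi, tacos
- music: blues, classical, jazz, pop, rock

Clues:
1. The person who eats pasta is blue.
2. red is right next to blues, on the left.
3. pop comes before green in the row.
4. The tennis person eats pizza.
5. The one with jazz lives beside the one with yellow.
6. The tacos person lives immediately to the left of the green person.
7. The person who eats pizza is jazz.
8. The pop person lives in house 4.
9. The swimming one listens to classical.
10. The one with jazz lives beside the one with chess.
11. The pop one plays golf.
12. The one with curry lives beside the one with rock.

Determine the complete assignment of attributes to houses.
Solution:

House | Color | Sport | Food | Music
------------------------------------
  1   | red | tennis | pizza | jazz
  2   | yellow | chess | curry | blues
  3   | blue | soccer | pasta | rock
  4   | purple | golf | tacos | pop
  5   | green | swimming | sushi | classical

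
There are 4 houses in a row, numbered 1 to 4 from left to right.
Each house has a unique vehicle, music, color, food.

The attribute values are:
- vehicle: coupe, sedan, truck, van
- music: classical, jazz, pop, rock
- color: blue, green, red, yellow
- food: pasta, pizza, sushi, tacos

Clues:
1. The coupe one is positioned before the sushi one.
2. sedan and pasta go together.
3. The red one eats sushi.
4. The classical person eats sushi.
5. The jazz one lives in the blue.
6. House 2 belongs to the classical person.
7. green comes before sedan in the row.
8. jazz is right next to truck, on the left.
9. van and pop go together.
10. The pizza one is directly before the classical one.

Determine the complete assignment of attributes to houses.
Solution:

House | Vehicle | Music | Color | Food
--------------------------------------
  1   | coupe | jazz | blue | pizza
  2   | truck | classical | red | sushi
  3   | van | pop | green | tacos
  4   | sedan | rock | yellow | pasta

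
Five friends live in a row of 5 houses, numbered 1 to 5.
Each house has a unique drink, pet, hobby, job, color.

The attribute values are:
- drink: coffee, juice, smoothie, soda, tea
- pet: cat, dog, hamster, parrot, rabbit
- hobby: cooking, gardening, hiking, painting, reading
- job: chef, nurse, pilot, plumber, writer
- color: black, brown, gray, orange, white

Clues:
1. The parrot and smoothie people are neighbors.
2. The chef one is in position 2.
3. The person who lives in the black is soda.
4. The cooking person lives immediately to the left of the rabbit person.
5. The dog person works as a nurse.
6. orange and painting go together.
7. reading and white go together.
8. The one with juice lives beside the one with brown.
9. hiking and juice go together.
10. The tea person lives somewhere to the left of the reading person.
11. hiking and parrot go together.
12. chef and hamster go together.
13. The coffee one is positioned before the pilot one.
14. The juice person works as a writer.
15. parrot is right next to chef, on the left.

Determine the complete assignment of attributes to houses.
Solution:

House | Drink | Pet | Hobby | Job | Color
-----------------------------------------
  1   | juice | parrot | hiking | writer | gray
  2   | smoothie | hamster | cooking | chef | brown
  3   | tea | rabbit | painting | plumber | orange
  4   | coffee | dog | reading | nurse | white
  5   | soda | cat | gardening | pilot | black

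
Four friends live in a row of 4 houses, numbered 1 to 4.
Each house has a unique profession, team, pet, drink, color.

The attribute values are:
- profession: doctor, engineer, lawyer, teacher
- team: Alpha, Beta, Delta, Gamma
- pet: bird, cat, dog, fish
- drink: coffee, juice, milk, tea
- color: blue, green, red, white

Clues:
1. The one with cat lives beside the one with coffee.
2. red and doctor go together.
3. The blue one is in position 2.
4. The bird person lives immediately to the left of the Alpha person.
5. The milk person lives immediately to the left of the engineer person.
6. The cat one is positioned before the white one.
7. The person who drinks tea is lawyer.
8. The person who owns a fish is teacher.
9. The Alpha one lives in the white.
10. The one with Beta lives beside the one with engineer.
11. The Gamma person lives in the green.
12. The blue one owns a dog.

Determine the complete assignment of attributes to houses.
Solution:

House | Profession | Team | Pet | Drink | Color
-----------------------------------------------
  1   | doctor | Beta | cat | milk | red
  2   | engineer | Delta | dog | coffee | blue
  3   | lawyer | Gamma | bird | tea | green
  4   | teacher | Alpha | fish | juice | white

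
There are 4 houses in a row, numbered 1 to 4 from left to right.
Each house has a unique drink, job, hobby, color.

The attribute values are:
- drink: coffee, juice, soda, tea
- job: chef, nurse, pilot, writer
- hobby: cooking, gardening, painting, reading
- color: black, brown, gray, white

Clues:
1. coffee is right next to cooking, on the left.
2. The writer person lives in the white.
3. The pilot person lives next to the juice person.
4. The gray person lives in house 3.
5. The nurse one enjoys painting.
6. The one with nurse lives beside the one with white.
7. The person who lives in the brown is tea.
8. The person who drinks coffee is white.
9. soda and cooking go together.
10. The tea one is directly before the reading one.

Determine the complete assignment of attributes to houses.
Solution:

House | Drink | Job | Hobby | Color
-----------------------------------
  1   | tea | nurse | painting | brown
  2   | coffee | writer | reading | white
  3   | soda | pilot | cooking | gray
  4   | juice | chef | gardening | black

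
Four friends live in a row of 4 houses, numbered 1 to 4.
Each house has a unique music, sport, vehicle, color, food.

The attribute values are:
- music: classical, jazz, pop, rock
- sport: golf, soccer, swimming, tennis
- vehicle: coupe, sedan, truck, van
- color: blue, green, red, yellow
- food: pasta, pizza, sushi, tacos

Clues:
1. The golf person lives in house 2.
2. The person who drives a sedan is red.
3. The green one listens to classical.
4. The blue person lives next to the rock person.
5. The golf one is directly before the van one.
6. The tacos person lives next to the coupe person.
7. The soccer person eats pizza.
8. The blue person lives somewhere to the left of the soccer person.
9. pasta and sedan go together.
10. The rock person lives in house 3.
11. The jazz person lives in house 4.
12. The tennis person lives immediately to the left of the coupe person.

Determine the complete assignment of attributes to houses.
Solution:

House | Music | Sport | Vehicle | Color | Food
----------------------------------------------
  1   | classical | tennis | truck | green | tacos
  2   | pop | golf | coupe | blue | sushi
  3   | rock | soccer | van | yellow | pizza
  4   | jazz | swimming | sedan | red | pasta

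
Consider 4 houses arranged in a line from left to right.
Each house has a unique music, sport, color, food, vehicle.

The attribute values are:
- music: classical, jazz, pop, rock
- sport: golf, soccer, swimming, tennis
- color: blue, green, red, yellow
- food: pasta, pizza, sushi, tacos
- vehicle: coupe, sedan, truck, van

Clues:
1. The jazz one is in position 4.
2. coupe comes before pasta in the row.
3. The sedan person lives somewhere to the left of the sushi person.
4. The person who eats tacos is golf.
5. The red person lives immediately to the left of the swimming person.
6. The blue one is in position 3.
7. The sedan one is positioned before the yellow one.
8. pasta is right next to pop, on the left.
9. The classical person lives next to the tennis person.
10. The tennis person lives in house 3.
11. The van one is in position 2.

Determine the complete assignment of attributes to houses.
Solution:

House | Music | Sport | Color | Food | Vehicle
----------------------------------------------
  1   | rock | golf | red | tacos | coupe
  2   | classical | swimming | green | pasta | van
  3   | pop | tennis | blue | pizza | sedan
  4   | jazz | soccer | yellow | sushi | truck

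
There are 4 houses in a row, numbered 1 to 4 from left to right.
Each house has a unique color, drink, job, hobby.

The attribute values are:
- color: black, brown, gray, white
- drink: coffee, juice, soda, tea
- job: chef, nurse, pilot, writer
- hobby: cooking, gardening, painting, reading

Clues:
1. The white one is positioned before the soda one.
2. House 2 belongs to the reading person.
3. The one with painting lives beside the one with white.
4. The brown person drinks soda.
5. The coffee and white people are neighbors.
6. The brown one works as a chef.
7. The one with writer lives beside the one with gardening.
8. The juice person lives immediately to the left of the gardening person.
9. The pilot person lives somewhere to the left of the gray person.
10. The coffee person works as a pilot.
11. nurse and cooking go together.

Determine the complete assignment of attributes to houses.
Solution:

House | Color | Drink | Job | Hobby
-----------------------------------
  1   | black | coffee | pilot | painting
  2   | white | juice | writer | reading
  3   | brown | soda | chef | gardening
  4   | gray | tea | nurse | cooking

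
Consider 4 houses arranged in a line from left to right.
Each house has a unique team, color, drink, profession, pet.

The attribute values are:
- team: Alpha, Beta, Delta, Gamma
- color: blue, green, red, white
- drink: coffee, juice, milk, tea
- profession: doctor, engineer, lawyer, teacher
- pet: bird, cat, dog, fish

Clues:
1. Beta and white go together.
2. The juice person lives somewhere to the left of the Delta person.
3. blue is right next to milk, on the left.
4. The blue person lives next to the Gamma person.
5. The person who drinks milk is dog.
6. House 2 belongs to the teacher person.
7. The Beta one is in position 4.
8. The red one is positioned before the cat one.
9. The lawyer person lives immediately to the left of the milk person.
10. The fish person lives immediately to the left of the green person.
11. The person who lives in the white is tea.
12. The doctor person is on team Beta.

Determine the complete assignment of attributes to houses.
Solution:

House | Team | Color | Drink | Profession | Pet
-----------------------------------------------
  1   | Alpha | blue | juice | lawyer | fish
  2   | Gamma | green | milk | teacher | dog
  3   | Delta | red | coffee | engineer | bird
  4   | Beta | white | tea | doctor | cat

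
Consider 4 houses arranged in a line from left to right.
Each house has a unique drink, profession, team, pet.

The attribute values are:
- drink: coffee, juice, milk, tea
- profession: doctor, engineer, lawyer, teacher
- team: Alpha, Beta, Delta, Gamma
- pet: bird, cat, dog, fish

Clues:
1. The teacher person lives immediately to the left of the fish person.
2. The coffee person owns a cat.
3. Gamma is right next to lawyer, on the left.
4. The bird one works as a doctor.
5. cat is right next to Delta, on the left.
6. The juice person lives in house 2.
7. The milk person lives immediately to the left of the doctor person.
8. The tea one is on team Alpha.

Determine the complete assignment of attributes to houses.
Solution:

House | Drink | Profession | Team | Pet
---------------------------------------
  1   | coffee | teacher | Gamma | cat
  2   | juice | lawyer | Delta | fish
  3   | milk | engineer | Beta | dog
  4   | tea | doctor | Alpha | bird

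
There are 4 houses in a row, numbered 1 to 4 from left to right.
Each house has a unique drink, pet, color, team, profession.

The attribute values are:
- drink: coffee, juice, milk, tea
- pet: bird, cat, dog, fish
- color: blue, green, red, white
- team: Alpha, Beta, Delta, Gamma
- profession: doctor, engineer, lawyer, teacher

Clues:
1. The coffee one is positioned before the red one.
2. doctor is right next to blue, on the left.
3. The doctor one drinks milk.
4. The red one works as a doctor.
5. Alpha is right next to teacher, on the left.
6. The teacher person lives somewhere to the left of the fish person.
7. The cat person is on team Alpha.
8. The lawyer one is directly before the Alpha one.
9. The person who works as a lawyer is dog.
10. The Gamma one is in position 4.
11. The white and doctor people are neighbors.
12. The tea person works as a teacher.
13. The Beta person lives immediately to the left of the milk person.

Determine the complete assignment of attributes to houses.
Solution:

House | Drink | Pet | Color | Team | Profession
-----------------------------------------------
  1   | coffee | dog | white | Beta | lawyer
  2   | milk | cat | red | Alpha | doctor
  3   | tea | bird | blue | Delta | teacher
  4   | juice | fish | green | Gamma | engineer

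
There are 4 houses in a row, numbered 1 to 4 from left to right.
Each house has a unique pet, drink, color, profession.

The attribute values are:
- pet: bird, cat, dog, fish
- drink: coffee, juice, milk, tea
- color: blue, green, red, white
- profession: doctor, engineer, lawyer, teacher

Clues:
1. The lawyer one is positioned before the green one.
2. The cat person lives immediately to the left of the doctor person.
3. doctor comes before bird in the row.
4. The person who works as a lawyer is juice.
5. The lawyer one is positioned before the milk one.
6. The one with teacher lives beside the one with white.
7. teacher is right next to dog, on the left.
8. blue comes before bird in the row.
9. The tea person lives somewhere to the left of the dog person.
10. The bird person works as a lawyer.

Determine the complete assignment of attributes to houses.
Solution:

House | Pet | Drink | Color | Profession
----------------------------------------
  1   | cat | tea | blue | teacher
  2   | dog | coffee | white | doctor
  3   | bird | juice | red | lawyer
  4   | fish | milk | green | engineer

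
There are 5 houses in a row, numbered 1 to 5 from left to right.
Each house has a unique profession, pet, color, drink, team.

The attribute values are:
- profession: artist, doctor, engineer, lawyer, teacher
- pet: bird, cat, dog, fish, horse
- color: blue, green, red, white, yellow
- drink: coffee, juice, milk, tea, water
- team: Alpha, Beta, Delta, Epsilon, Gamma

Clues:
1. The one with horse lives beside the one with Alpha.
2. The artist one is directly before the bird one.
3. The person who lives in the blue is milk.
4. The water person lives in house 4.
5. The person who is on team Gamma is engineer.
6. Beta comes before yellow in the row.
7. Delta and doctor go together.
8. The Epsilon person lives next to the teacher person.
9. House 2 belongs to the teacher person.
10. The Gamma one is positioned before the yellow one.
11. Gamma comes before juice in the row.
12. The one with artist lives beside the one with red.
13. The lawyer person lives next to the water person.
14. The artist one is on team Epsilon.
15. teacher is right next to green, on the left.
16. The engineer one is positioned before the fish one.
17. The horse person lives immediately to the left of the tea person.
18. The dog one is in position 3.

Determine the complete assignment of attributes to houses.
Solution:

House | Profession | Pet | Color | Drink | Team
-----------------------------------------------
  1   | artist | horse | blue | milk | Epsilon
  2   | teacher | bird | red | tea | Alpha
  3   | lawyer | dog | green | coffee | Beta
  4   | engineer | cat | white | water | Gamma
  5   | doctor | fish | yellow | juice | Delta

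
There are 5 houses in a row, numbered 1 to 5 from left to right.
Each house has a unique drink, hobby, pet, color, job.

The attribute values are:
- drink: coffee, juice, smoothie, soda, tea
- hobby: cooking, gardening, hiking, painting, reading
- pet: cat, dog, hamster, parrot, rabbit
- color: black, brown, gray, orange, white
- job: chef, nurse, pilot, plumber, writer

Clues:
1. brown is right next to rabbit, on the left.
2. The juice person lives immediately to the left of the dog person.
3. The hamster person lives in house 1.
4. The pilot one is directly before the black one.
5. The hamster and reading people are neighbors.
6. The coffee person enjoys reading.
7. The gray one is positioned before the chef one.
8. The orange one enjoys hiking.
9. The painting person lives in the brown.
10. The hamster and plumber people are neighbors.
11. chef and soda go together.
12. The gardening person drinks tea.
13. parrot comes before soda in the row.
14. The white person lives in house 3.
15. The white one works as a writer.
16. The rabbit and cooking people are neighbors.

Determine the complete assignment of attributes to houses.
Solution:

House | Drink | Hobby | Pet | Color | Job
-----------------------------------------
  1   | smoothie | painting | hamster | brown | pilot
  2   | coffee | reading | rabbit | black | plumber
  3   | juice | cooking | parrot | white | writer
  4   | tea | gardening | dog | gray | nurse
  5   | soda | hiking | cat | orange | chef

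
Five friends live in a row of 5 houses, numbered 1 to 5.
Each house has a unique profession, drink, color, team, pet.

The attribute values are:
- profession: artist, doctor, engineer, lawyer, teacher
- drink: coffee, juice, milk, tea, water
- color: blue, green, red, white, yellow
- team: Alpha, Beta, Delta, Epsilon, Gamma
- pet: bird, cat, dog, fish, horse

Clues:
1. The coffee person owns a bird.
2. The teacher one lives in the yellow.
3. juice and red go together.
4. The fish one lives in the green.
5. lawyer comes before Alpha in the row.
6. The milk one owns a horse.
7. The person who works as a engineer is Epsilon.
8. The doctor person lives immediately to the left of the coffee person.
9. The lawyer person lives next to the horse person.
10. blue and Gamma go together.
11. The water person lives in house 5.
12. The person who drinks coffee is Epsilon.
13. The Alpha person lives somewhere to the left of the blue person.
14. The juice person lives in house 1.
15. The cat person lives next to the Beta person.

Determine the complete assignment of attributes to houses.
Solution:

House | Profession | Drink | Color | Team | Pet
-----------------------------------------------
  1   | lawyer | juice | red | Delta | cat
  2   | teacher | milk | yellow | Beta | horse
  3   | doctor | tea | green | Alpha | fish
  4   | engineer | coffee | white | Epsilon | bird
  5   | artist | water | blue | Gamma | dog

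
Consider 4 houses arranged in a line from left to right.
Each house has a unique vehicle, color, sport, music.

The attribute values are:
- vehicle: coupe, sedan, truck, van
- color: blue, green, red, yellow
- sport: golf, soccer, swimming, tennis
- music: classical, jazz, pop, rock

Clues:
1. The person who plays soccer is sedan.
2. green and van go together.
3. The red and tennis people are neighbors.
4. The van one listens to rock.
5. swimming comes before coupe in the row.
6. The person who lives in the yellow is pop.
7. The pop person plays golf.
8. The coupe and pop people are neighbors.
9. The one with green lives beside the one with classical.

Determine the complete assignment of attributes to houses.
Solution:

House | Vehicle | Color | Sport | Music
---------------------------------------
  1   | van | green | swimming | rock
  2   | sedan | red | soccer | classical
  3   | coupe | blue | tennis | jazz
  4   | truck | yellow | golf | pop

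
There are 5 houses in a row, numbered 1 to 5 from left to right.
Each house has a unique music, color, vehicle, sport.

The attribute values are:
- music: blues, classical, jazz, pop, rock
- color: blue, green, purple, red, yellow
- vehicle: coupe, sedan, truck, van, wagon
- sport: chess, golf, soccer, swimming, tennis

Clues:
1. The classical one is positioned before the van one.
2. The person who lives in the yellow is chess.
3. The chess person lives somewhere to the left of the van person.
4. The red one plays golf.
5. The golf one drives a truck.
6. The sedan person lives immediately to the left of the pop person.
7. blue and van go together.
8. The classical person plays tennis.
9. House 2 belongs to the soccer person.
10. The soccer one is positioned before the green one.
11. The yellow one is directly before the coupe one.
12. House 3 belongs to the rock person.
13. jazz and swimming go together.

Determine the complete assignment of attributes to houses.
Solution:

House | Music | Color | Vehicle | Sport
---------------------------------------
  1   | blues | yellow | sedan | chess
  2   | pop | purple | coupe | soccer
  3   | rock | red | truck | golf
  4   | classical | green | wagon | tennis
  5   | jazz | blue | van | swimming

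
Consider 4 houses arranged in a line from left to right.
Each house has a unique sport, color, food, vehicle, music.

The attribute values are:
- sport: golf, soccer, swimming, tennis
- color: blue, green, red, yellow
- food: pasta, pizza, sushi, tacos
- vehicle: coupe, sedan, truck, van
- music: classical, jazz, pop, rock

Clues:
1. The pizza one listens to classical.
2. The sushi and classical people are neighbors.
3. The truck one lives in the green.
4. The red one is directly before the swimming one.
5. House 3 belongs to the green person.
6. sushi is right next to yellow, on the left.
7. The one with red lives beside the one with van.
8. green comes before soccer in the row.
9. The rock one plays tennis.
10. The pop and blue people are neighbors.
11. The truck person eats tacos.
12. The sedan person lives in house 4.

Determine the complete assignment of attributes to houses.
Solution:

House | Sport | Color | Food | Vehicle | Music
----------------------------------------------
  1   | tennis | red | sushi | coupe | rock
  2   | swimming | yellow | pizza | van | classical
  3   | golf | green | tacos | truck | pop
  4   | soccer | blue | pasta | sedan | jazz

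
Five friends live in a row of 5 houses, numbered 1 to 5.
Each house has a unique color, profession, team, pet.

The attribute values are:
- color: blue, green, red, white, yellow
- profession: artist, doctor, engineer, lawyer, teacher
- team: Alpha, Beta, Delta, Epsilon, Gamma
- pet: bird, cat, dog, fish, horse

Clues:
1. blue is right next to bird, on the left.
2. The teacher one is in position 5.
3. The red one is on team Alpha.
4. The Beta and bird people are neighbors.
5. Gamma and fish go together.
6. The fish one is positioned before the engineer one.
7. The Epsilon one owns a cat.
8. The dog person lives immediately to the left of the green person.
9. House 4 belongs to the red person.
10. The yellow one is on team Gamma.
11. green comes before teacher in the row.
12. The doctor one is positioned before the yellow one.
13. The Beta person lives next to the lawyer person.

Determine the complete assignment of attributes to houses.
Solution:

House | Color | Profession | Team | Pet
---------------------------------------
  1   | blue | doctor | Beta | dog
  2   | green | lawyer | Delta | bird
  3   | yellow | artist | Gamma | fish
  4   | red | engineer | Alpha | horse
  5   | white | teacher | Epsilon | cat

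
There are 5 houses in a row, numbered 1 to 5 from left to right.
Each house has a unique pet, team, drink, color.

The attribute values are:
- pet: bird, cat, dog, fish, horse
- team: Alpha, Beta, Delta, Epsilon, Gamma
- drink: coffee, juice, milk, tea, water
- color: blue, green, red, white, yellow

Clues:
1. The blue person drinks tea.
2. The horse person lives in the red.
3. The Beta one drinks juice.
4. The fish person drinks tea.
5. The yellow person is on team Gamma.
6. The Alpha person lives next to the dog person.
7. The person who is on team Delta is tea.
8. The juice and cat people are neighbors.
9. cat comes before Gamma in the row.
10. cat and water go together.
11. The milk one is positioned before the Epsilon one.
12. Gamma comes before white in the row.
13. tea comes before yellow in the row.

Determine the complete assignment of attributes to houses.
Solution:

House | Pet | Team | Drink | Color
----------------------------------
  1   | fish | Delta | tea | blue
  2   | horse | Beta | juice | red
  3   | cat | Alpha | water | green
  4   | dog | Gamma | milk | yellow
  5   | bird | Epsilon | coffee | white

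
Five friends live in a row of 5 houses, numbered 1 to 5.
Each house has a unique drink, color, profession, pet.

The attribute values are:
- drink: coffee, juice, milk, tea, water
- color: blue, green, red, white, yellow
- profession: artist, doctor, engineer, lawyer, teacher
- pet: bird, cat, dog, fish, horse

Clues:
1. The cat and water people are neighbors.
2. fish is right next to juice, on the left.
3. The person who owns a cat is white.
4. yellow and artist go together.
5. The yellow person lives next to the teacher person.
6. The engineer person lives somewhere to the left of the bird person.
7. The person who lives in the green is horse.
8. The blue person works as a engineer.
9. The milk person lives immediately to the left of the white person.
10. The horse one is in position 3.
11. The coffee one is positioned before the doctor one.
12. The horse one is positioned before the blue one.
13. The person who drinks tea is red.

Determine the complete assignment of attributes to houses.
Solution:

House | Drink | Color | Profession | Pet
----------------------------------------
  1   | milk | yellow | artist | fish
  2   | juice | white | teacher | cat
  3   | water | green | lawyer | horse
  4   | coffee | blue | engineer | dog
  5   | tea | red | doctor | bird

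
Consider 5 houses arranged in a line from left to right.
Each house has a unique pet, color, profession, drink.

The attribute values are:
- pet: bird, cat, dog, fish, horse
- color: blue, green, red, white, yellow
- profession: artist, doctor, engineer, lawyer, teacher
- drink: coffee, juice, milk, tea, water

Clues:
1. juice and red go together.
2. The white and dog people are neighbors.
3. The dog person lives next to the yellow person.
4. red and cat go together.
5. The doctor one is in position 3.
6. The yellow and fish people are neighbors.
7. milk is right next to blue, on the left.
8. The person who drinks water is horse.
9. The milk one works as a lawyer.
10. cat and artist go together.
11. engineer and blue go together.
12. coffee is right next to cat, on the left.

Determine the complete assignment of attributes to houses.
Solution:

House | Pet | Color | Profession | Drink
----------------------------------------
  1   | bird | white | lawyer | milk
  2   | dog | blue | engineer | tea
  3   | horse | yellow | doctor | water
  4   | fish | green | teacher | coffee
  5   | cat | red | artist | juice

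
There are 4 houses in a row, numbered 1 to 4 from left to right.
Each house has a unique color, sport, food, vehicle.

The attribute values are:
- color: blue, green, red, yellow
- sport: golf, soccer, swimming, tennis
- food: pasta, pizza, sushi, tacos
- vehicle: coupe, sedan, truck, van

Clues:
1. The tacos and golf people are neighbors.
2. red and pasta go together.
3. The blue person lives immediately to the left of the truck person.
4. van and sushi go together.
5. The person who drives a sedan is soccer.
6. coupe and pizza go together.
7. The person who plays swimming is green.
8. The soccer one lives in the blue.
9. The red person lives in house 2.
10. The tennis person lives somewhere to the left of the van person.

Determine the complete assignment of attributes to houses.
Solution:

House | Color | Sport | Food | Vehicle
--------------------------------------
  1   | blue | soccer | tacos | sedan
  2   | red | golf | pasta | truck
  3   | yellow | tennis | pizza | coupe
  4   | green | swimming | sushi | van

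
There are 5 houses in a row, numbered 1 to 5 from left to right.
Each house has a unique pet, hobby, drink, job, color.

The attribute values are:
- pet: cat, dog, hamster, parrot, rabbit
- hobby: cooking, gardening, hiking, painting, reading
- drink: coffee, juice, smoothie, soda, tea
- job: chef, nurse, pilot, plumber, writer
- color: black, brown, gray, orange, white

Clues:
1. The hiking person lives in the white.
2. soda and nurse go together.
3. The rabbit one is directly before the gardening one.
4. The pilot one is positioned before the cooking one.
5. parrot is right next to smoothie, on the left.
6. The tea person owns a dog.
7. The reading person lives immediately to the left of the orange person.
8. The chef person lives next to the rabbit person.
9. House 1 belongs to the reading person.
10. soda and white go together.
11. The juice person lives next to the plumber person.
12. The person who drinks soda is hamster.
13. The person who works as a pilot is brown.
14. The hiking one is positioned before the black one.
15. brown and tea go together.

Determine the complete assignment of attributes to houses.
Solution:

House | Pet | Hobby | Drink | Job | Color
-----------------------------------------
  1   | parrot | reading | juice | chef | gray
  2   | rabbit | painting | smoothie | plumber | orange
  3   | dog | gardening | tea | pilot | brown
  4   | hamster | hiking | soda | nurse | white
  5   | cat | cooking | coffee | writer | black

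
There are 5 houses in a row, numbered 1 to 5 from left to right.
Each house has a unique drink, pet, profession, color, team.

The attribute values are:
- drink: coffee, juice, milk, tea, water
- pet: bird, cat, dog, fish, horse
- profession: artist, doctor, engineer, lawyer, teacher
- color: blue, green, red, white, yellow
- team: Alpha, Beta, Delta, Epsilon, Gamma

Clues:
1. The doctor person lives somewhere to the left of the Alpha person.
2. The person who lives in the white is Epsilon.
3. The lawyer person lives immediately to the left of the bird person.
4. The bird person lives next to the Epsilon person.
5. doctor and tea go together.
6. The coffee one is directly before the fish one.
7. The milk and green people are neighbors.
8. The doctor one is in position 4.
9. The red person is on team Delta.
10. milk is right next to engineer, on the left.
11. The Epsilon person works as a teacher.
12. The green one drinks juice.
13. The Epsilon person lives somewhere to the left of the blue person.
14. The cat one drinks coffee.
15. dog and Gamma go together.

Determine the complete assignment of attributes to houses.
Solution:

House | Drink | Pet | Profession | Color | Team
-----------------------------------------------
  1   | milk | dog | lawyer | yellow | Gamma
  2   | juice | bird | engineer | green | Beta
  3   | coffee | cat | teacher | white | Epsilon
  4   | tea | fish | doctor | red | Delta
  5   | water | horse | artist | blue | Alpha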